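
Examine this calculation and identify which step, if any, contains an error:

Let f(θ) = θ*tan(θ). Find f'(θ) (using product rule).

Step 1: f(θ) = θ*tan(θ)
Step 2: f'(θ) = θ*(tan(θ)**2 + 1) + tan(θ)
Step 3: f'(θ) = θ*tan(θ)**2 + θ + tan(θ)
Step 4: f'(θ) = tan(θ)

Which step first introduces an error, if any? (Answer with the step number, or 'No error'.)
Step 4

Step 4 is incorrect due to a dropped term.
The step shows: tan(θ)
The correct value should be: θ/cos(θ)**2 + tan(θ)

Explanation: A term was dropped: the term θ/cos(θ)**2 was incorrectly omitted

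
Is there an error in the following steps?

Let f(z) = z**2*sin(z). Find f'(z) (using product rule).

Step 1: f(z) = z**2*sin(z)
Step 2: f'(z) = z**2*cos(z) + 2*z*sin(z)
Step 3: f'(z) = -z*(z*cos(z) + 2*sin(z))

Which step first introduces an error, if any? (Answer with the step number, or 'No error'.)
Step 3

Step 3 is incorrect due to a sign flip.
The step shows: -z*(z*cos(z) + 2*sin(z))
The correct value should be: z*(z*cos(z) + 2*sin(z))

Explanation: The sign of the whole expression was flipped: the term z*(z*cos(z) + 2*sin(z)) was incorrectly written as -z*(z*cos(z) + 2*sin(z))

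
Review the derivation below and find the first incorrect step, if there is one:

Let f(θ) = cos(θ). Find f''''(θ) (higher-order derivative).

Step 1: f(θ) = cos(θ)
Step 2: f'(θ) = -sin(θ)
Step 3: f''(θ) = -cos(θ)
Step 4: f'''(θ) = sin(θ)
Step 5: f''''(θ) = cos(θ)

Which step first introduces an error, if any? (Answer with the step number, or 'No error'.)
No error

All steps in this derivation are correct.
The final answer f''''(θ) = cos(θ) is valid.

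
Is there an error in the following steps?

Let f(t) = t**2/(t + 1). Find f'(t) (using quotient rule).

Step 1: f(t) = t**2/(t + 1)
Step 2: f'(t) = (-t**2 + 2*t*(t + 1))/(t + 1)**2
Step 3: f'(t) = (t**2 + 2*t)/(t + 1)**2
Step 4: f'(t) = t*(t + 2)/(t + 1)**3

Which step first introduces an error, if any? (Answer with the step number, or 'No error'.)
Step 4

Step 4 is incorrect due to a wrong exponent.
The step shows: t*(t + 2)/(t + 1)**3
The correct value should be: t*(t + 2)/(t + 1)**2

Explanation: The exponent -2 on t + 1 was incorrectly written as -3: the term t*(t + 2)/(t + 1)**2 was incorrectly written as t*(t + 2)/(t + 1)**3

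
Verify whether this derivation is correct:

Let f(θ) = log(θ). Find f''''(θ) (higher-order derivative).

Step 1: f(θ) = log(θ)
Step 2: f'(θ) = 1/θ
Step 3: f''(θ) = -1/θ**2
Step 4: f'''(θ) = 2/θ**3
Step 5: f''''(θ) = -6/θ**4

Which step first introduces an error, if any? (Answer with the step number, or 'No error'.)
No error

All steps in this derivation are correct.
The final answer f''''(θ) = -6/θ**4 is valid.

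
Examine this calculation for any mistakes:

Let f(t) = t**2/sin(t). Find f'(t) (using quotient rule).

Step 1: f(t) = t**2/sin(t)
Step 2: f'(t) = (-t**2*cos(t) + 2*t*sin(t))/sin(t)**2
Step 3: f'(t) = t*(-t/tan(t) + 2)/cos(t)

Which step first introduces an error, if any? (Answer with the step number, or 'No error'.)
Step 3

Step 3 is incorrect due to a wrong trig function.
The step shows: t*(-t/tan(t) + 2)/cos(t)
The correct value should be: t*(-t/tan(t) + 2)/sin(t)

Explanation: sin(t) was incorrectly written as cos(t): the term t*(-t/tan(t) + 2)/sin(t) was incorrectly written as t*(-t/tan(t) + 2)/cos(t)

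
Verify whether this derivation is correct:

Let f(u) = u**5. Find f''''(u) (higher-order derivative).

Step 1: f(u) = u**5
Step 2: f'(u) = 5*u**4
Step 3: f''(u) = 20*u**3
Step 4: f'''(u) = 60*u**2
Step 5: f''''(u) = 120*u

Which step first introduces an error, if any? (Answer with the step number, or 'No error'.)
No error

All steps in this derivation are correct.
The final answer f''''(u) = 120*u is valid.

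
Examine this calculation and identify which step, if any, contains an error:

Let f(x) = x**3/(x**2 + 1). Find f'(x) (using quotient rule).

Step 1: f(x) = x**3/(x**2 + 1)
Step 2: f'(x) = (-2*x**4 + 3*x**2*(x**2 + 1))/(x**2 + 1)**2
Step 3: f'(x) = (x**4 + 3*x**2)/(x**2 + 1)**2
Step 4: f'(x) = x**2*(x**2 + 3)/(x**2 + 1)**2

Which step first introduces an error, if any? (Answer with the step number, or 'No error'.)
No error

All steps in this derivation are correct.
The final answer f'(x) = x**2*(x**2 + 3)/(x**2 + 1)**2 is valid.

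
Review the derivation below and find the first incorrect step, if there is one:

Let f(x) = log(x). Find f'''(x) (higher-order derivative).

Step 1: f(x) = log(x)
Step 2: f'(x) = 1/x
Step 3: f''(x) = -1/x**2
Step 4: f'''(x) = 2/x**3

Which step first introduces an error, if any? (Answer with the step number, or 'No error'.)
No error

All steps in this derivation are correct.
The final answer f'''(x) = 2/x**3 is valid.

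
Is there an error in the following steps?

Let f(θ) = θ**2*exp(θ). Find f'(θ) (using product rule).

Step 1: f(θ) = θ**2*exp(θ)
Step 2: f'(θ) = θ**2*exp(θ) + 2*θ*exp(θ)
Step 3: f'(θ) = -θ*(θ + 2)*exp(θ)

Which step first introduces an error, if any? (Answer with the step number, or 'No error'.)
Step 3

Step 3 is incorrect due to a sign flip.
The step shows: -θ*(θ + 2)*exp(θ)
The correct value should be: θ*(θ + 2)*exp(θ)

Explanation: The sign of the whole expression was flipped: the term θ*(θ + 2)*exp(θ) was incorrectly written as -θ*(θ + 2)*exp(θ)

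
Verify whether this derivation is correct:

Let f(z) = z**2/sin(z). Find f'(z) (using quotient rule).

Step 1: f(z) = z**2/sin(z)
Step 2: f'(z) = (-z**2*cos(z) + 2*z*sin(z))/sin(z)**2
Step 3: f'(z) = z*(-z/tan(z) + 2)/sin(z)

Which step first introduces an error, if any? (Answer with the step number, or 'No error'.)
No error

All steps in this derivation are correct.
The final answer f'(z) = z*(-z/tan(z) + 2)/sin(z) is valid.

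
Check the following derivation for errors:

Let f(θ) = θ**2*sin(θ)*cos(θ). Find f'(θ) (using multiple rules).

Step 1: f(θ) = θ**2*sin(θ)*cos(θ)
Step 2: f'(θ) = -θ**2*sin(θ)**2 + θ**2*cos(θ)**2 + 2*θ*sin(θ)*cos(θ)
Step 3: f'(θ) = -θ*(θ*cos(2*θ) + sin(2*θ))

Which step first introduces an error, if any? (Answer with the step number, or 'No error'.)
Step 3

Step 3 is incorrect due to a sign flip.
The step shows: -θ*(θ*cos(2*θ) + sin(2*θ))
The correct value should be: θ*(θ*cos(2*θ) + sin(2*θ))

Explanation: The sign of the whole expression was flipped: the term θ*(θ*cos(2*θ) + sin(2*θ)) was incorrectly written as -θ*(θ*cos(2*θ) + sin(2*θ))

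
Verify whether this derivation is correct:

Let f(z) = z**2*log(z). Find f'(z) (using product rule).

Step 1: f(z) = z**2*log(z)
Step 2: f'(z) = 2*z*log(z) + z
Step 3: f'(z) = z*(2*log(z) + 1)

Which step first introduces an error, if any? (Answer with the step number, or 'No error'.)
No error

All steps in this derivation are correct.
The final answer f'(z) = z*(2*log(z) + 1) is valid.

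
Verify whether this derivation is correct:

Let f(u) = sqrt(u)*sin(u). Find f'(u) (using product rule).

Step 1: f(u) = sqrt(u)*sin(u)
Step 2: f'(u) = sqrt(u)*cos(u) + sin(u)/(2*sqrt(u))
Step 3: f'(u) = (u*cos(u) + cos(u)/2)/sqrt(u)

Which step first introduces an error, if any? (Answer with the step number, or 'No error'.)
Step 3

Step 3 is incorrect due to a wrong trig function.
The step shows: (u*cos(u) + cos(u)/2)/sqrt(u)
The correct value should be: (u*cos(u) + sin(u)/2)/sqrt(u)

Explanation: sin(u) was incorrectly written as cos(u): the term (u*cos(u) + sin(u)/2)/sqrt(u) was incorrectly written as (u*cos(u) + cos(u)/2)/sqrt(u)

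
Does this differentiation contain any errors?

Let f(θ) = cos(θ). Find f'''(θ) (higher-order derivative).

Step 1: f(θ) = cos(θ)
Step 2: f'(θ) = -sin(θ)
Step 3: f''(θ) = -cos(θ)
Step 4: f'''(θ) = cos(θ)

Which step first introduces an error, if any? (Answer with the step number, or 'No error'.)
Step 4

Step 4 is incorrect due to a wrong trig function.
The step shows: cos(θ)
The correct value should be: sin(θ)

Explanation: sin(θ) was incorrectly written as cos(θ): the term sin(θ) was incorrectly written as cos(θ)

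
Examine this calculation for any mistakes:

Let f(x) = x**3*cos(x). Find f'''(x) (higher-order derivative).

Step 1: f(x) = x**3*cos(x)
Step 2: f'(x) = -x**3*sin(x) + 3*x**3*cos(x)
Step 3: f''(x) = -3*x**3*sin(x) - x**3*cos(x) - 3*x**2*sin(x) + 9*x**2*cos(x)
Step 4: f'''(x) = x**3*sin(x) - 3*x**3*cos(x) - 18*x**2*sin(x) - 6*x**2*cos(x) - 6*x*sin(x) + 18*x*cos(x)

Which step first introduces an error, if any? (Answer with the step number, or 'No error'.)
Step 2

Step 2 is incorrect due to a wrong exponent.
The step shows: -x**3*sin(x) + 3*x**3*cos(x)
The correct value should be: -x**3*sin(x) + 3*x**2*cos(x)

Explanation: The exponent 2 on x was incorrectly written as 3: the term 3*x**2*cos(x) was incorrectly written as 3*x**3*cos(x)
The later steps are derived from this incorrect expression, so the error originates in Step 2.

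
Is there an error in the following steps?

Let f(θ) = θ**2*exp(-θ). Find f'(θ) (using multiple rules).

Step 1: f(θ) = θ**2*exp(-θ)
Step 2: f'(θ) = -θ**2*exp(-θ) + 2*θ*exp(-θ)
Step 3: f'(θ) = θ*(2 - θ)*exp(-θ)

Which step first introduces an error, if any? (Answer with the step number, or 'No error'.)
No error

All steps in this derivation are correct.
The final answer f'(θ) = θ*(2 - θ)*exp(-θ) is valid.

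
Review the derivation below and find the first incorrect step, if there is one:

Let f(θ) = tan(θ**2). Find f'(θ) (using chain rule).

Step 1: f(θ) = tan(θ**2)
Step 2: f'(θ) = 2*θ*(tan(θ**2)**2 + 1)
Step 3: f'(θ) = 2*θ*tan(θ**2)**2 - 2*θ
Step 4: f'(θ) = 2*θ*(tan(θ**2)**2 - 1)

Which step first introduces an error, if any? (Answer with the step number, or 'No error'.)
Step 3

Step 3 is incorrect due to a sign flip.
The step shows: 2*θ*tan(θ**2)**2 - 2*θ
The correct value should be: 2*θ*tan(θ**2)**2 + 2*θ

Explanation: The sign of one term was flipped: the term 2*θ was incorrectly written as -2*θ
The later steps are derived from this incorrect expression, so the error originates in Step 3.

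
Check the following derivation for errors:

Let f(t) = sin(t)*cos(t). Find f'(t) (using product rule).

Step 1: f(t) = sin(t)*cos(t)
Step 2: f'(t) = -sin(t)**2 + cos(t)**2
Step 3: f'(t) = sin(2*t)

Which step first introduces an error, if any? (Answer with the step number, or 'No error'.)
Step 3

Step 3 is incorrect due to a wrong trig function.
The step shows: sin(2*t)
The correct value should be: cos(2*t)

Explanation: cos(2*t) was incorrectly written as sin(2*t): the term cos(2*t) was incorrectly written as sin(2*t)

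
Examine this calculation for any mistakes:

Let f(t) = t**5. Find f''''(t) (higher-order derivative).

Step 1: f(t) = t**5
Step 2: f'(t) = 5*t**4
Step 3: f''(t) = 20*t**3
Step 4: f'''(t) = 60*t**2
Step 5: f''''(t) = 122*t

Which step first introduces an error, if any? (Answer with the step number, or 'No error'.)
Step 5

Step 5 is incorrect due to a wrong coefficient.
The step shows: 122*t
The correct value should be: 120*t

Explanation: The coefficient 120 was incorrectly written as 122: the term 120*t was incorrectly written as 122*t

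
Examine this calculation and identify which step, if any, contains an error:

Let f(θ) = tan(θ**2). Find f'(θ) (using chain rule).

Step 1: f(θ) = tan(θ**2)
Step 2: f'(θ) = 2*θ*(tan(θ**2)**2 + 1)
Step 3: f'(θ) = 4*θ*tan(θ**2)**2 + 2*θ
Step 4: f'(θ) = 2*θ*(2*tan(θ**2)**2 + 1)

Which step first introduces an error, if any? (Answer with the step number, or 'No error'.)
Step 3

Step 3 is incorrect due to a wrong coefficient.
The step shows: 4*θ*tan(θ**2)**2 + 2*θ
The correct value should be: 2*θ*tan(θ**2)**2 + 2*θ

Explanation: The coefficient 2 was incorrectly written as 4: the term 2*θ*tan(θ**2)**2 was incorrectly written as 4*θ*tan(θ**2)**2
The later steps are derived from this incorrect expression, so the error originates in Step 3.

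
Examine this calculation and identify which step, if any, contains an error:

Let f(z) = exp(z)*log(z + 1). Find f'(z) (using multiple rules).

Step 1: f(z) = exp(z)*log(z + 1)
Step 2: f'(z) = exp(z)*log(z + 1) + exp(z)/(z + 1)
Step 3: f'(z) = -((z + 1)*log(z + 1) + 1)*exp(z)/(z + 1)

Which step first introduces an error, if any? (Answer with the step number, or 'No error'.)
Step 3

Step 3 is incorrect due to a sign flip.
The step shows: -((z + 1)*log(z + 1) + 1)*exp(z)/(z + 1)
The correct value should be: ((z + 1)*log(z + 1) + 1)*exp(z)/(z + 1)

Explanation: The sign of the whole expression was flipped: the term ((z + 1)*log(z + 1) + 1)*exp(z)/(z + 1) was incorrectly written as -((z + 1)*log(z + 1) + 1)*exp(z)/(z + 1)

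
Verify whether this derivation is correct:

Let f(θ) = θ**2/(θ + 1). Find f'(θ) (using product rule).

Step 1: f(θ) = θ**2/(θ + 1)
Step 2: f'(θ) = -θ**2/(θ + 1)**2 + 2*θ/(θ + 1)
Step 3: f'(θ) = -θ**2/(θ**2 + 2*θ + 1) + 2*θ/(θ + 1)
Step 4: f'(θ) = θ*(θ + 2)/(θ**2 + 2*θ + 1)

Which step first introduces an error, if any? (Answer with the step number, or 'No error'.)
No error

All steps in this derivation are correct.
The final answer f'(θ) = θ*(θ + 2)/(θ**2 + 2*θ + 1) is valid.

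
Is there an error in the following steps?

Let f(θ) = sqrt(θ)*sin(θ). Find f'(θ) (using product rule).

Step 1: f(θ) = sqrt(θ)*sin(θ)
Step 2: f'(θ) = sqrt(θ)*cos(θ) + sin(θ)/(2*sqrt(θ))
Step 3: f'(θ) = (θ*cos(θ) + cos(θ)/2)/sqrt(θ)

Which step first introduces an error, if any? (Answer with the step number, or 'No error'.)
Step 3

Step 3 is incorrect due to a wrong trig function.
The step shows: (θ*cos(θ) + cos(θ)/2)/sqrt(θ)
The correct value should be: (θ*cos(θ) + sin(θ)/2)/sqrt(θ)

Explanation: sin(θ) was incorrectly written as cos(θ): the term (θ*cos(θ) + sin(θ)/2)/sqrt(θ) was incorrectly written as (θ*cos(θ) + cos(θ)/2)/sqrt(θ)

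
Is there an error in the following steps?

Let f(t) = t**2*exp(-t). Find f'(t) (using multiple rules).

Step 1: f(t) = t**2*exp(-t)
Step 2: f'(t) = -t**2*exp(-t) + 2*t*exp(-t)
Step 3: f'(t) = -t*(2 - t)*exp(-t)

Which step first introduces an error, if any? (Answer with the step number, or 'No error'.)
Step 3

Step 3 is incorrect due to a sign flip.
The step shows: -t*(2 - t)*exp(-t)
The correct value should be: t*(2 - t)*exp(-t)

Explanation: The sign of the whole expression was flipped: the term t*(2 - t)*exp(-t) was incorrectly written as -t*(2 - t)*exp(-t)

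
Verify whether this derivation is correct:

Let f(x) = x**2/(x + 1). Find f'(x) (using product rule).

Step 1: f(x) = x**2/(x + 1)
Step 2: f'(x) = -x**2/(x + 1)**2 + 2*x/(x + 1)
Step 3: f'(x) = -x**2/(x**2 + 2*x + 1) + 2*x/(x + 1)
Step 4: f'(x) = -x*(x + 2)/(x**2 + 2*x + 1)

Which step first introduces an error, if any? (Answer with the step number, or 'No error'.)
Step 4

Step 4 is incorrect due to a sign flip.
The step shows: -x*(x + 2)/(x**2 + 2*x + 1)
The correct value should be: x*(x + 2)/(x**2 + 2*x + 1)

Explanation: The sign of the whole expression was flipped: the term x*(x + 2)/(x**2 + 2*x + 1) was incorrectly written as -x*(x + 2)/(x**2 + 2*x + 1)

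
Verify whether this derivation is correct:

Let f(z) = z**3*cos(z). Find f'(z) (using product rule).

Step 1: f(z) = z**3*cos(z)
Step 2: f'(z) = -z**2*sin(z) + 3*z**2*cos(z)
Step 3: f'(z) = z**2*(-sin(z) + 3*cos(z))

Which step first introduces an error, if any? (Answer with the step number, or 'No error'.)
Step 2

Step 2 is incorrect due to a wrong exponent.
The step shows: -z**2*sin(z) + 3*z**2*cos(z)
The correct value should be: -z**3*sin(z) + 3*z**2*cos(z)

Explanation: The exponent 3 on z was incorrectly written as 2: the term -z**3*sin(z) was incorrectly written as -z**2*sin(z)
The later steps are derived from this incorrect expression, so the error originates in Step 2.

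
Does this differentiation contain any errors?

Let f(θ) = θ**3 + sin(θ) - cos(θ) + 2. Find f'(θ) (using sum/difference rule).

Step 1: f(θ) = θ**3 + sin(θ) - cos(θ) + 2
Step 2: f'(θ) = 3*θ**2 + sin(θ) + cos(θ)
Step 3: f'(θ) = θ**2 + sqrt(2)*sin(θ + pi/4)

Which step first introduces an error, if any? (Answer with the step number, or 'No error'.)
Step 3

Step 3 is incorrect due to a wrong coefficient.
The step shows: θ**2 + sqrt(2)*sin(θ + pi/4)
The correct value should be: 3*θ**2 + sqrt(2)*sin(θ + pi/4)

Explanation: The coefficient 3 was incorrectly written as 1: the term 3*θ**2 was incorrectly written as θ**2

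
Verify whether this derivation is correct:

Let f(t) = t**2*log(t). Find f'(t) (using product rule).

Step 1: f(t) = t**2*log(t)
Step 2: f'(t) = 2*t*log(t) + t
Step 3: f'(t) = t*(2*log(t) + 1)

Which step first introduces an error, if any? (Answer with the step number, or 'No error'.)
No error

All steps in this derivation are correct.
The final answer f'(t) = t*(2*log(t) + 1) is valid.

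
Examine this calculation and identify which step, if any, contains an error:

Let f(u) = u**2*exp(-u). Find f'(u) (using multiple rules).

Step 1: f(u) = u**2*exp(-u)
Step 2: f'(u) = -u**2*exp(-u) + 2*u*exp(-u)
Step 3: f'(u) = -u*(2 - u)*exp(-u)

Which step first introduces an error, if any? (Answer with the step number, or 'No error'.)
Step 3

Step 3 is incorrect due to a sign flip.
The step shows: -u*(2 - u)*exp(-u)
The correct value should be: u*(2 - u)*exp(-u)

Explanation: The sign of the whole expression was flipped: the term u*(2 - u)*exp(-u) was incorrectly written as -u*(2 - u)*exp(-u)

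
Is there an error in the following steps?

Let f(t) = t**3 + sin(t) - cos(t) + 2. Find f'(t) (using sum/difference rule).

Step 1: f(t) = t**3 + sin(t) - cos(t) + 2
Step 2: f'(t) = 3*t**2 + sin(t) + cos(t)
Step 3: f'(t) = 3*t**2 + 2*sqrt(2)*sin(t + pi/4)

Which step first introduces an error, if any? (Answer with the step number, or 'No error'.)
Step 3

Step 3 is incorrect due to a wrong exponent.
The step shows: 3*t**2 + 2*sqrt(2)*sin(t + pi/4)
The correct value should be: 3*t**2 + sqrt(2)*sin(t + pi/4)

Explanation: The exponent 1/2 on 2 was incorrectly written as 3/2: the term sqrt(2)*sin(t + pi/4) was incorrectly written as 2*sqrt(2)*sin(t + pi/4)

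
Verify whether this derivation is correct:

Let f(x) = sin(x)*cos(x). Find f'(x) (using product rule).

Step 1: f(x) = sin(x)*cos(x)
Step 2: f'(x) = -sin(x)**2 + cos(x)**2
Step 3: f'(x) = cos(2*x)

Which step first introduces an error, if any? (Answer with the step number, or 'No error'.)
No error

All steps in this derivation are correct.
The final answer f'(x) = cos(2*x) is valid.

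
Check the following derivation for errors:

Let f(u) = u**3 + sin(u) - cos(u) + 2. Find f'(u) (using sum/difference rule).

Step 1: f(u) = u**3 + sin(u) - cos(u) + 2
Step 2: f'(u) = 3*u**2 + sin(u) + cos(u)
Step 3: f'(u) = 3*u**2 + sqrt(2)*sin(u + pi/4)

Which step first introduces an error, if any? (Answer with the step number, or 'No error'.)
No error

All steps in this derivation are correct.
The final answer f'(u) = 3*u**2 + sqrt(2)*sin(u + pi/4) is valid.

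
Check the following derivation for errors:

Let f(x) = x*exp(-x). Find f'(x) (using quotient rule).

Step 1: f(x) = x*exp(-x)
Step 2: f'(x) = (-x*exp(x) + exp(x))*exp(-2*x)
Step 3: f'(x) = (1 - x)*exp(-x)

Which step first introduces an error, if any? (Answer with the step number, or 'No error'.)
No error

All steps in this derivation are correct.
The final answer f'(x) = (1 - x)*exp(-x) is valid.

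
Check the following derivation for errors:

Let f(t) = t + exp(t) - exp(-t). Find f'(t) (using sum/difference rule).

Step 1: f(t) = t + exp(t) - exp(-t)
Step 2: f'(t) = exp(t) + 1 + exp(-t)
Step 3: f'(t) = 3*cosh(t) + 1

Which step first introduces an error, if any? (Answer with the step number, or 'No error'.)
Step 3

Step 3 is incorrect due to a wrong coefficient.
The step shows: 3*cosh(t) + 1
The correct value should be: 2*cosh(t) + 1

Explanation: The coefficient 2 was incorrectly written as 3: the term 2*cosh(t) was incorrectly written as 3*cosh(t)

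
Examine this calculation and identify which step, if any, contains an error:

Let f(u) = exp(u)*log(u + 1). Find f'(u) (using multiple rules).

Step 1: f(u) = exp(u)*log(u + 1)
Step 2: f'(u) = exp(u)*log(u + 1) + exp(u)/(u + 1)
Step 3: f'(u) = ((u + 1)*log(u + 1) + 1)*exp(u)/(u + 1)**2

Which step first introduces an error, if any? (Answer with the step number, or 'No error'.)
Step 3

Step 3 is incorrect due to a wrong exponent.
The step shows: ((u + 1)*log(u + 1) + 1)*exp(u)/(u + 1)**2
The correct value should be: ((u + 1)*log(u + 1) + 1)*exp(u)/(u + 1)

Explanation: The exponent -1 on u + 1 was incorrectly written as -2: the term ((u + 1)*log(u + 1) + 1)*exp(u)/(u + 1) was incorrectly written as ((u + 1)*log(u + 1) + 1)*exp(u)/(u + 1)**2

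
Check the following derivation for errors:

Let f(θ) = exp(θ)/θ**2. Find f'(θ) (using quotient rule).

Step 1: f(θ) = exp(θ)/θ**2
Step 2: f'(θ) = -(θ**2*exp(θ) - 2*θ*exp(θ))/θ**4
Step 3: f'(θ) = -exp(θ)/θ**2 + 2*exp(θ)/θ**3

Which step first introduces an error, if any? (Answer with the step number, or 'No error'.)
Step 2

Step 2 is incorrect due to a sign flip.
The step shows: -(θ**2*exp(θ) - 2*θ*exp(θ))/θ**4
The correct value should be: (θ**2*exp(θ) - 2*θ*exp(θ))/θ**4

Explanation: The sign of the whole expression was flipped: the term (θ**2*exp(θ) - 2*θ*exp(θ))/θ**4 was incorrectly written as -(θ**2*exp(θ) - 2*θ*exp(θ))/θ**4
The later steps are derived from this incorrect expression, so the error originates in Step 2.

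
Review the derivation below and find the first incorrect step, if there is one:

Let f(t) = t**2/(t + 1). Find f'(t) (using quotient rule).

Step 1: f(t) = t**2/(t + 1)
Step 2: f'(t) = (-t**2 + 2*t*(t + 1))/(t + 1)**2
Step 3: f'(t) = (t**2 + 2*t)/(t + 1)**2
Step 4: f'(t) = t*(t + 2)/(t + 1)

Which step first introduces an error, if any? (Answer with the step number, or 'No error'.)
Step 4

Step 4 is incorrect due to a wrong exponent.
The step shows: t*(t + 2)/(t + 1)
The correct value should be: t*(t + 2)/(t + 1)**2

Explanation: The exponent -2 on t + 1 was incorrectly written as -1: the term t*(t + 2)/(t + 1)**2 was incorrectly written as t*(t + 2)/(t + 1)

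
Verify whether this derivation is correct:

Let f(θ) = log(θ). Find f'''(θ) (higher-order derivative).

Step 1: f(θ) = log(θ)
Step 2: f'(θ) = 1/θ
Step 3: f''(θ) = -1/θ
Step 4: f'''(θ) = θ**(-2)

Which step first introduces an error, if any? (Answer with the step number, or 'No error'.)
Step 3

Step 3 is incorrect due to a wrong exponent.
The step shows: -1/θ
The correct value should be: -1/θ**2

Explanation: The exponent -2 on θ was incorrectly written as -1: the term -1/θ**2 was incorrectly written as -1/θ
The later steps are derived from this incorrect expression, so the error originates in Step 3.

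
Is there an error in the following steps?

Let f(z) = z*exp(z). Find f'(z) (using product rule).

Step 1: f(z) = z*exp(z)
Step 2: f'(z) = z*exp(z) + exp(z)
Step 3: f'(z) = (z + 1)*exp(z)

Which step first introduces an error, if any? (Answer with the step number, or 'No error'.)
No error

All steps in this derivation are correct.
The final answer f'(z) = (z + 1)*exp(z) is valid.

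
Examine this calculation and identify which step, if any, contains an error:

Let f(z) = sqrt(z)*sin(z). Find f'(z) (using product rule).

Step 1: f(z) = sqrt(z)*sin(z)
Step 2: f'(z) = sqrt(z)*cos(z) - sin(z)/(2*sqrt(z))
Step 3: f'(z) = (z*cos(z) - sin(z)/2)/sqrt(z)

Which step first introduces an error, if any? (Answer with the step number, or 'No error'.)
Step 2

Step 2 is incorrect due to a sign flip.
The step shows: sqrt(z)*cos(z) - sin(z)/(2*sqrt(z))
The correct value should be: sqrt(z)*cos(z) + sin(z)/(2*sqrt(z))

Explanation: The sign of one term was flipped: the term sin(z)/(2*sqrt(z)) was incorrectly written as -sin(z)/(2*sqrt(z))
The later steps are derived from this incorrect expression, so the error originates in Step 2.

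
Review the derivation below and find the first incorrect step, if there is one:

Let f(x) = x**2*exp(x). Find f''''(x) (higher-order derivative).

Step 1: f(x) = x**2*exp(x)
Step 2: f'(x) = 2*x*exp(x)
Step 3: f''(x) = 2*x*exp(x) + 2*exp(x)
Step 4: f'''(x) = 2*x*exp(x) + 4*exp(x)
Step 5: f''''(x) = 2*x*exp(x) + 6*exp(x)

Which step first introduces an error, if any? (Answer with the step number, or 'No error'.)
Step 2

Step 2 is incorrect due to a dropped term.
The step shows: 2*x*exp(x)
The correct value should be: x**2*exp(x) + 2*x*exp(x)

Explanation: A term was dropped: the term x**2*exp(x) was incorrectly omitted
The later steps are derived from this incorrect expression, so the error originates in Step 2.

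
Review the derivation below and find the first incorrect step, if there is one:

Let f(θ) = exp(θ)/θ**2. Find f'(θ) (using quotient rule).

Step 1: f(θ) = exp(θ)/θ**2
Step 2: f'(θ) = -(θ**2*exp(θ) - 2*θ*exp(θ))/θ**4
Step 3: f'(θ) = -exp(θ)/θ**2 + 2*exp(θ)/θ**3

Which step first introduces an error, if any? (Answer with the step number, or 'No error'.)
Step 2

Step 2 is incorrect due to a sign flip.
The step shows: -(θ**2*exp(θ) - 2*θ*exp(θ))/θ**4
The correct value should be: (θ**2*exp(θ) - 2*θ*exp(θ))/θ**4

Explanation: The sign of the whole expression was flipped: the term (θ**2*exp(θ) - 2*θ*exp(θ))/θ**4 was incorrectly written as -(θ**2*exp(θ) - 2*θ*exp(θ))/θ**4
The later steps are derived from this incorrect expression, so the error originates in Step 2.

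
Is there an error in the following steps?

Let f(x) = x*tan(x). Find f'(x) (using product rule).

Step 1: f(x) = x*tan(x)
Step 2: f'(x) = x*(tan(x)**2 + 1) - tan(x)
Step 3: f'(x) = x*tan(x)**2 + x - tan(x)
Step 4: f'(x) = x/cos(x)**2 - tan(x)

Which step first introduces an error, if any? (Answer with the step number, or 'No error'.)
Step 2

Step 2 is incorrect due to a sign flip.
The step shows: x*(tan(x)**2 + 1) - tan(x)
The correct value should be: x*(tan(x)**2 + 1) + tan(x)

Explanation: The sign of one term was flipped: the term tan(x) was incorrectly written as -tan(x)
The later steps are derived from this incorrect expression, so the error originates in Step 2.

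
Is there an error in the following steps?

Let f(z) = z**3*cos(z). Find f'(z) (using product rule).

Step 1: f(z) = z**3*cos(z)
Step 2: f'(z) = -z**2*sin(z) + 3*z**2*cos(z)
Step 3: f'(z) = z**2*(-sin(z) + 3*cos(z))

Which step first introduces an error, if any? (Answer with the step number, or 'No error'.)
Step 2

Step 2 is incorrect due to a wrong exponent.
The step shows: -z**2*sin(z) + 3*z**2*cos(z)
The correct value should be: -z**3*sin(z) + 3*z**2*cos(z)

Explanation: The exponent 3 on z was incorrectly written as 2: the term -z**3*sin(z) was incorrectly written as -z**2*sin(z)
The later steps are derived from this incorrect expression, so the error originates in Step 2.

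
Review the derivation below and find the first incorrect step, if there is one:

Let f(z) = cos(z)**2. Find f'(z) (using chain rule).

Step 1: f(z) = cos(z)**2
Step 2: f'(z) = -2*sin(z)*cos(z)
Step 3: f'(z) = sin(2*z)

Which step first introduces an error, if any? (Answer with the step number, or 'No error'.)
Step 3

Step 3 is incorrect due to a sign flip.
The step shows: sin(2*z)
The correct value should be: -sin(2*z)

Explanation: The sign of the whole expression was flipped: the term -sin(2*z) was incorrectly written as sin(2*z)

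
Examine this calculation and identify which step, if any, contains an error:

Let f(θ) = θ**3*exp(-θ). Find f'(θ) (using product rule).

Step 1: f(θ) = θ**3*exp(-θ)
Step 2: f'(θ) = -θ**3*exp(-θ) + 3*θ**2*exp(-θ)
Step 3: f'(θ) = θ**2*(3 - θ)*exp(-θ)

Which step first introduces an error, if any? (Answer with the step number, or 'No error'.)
No error

All steps in this derivation are correct.
The final answer f'(θ) = θ**2*(3 - θ)*exp(-θ) is valid.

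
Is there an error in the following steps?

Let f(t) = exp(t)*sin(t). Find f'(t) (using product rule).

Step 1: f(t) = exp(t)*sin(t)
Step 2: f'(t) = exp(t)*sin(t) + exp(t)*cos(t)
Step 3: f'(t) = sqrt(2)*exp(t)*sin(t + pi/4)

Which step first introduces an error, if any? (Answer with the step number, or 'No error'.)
No error

All steps in this derivation are correct.
The final answer f'(t) = sqrt(2)*exp(t)*sin(t + pi/4) is valid.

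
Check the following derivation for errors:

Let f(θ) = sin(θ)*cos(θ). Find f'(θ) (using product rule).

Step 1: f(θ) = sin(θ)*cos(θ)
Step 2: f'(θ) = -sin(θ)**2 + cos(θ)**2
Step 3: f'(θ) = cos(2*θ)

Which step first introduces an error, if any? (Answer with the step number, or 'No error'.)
No error

All steps in this derivation are correct.
The final answer f'(θ) = cos(2*θ) is valid.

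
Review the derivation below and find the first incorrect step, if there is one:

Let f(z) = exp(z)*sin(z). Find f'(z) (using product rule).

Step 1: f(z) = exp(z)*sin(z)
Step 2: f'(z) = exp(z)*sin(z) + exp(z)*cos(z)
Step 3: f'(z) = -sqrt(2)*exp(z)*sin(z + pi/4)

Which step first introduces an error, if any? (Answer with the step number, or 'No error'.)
Step 3

Step 3 is incorrect due to a sign flip.
The step shows: -sqrt(2)*exp(z)*sin(z + pi/4)
The correct value should be: sqrt(2)*exp(z)*sin(z + pi/4)

Explanation: The sign of the whole expression was flipped: the term sqrt(2)*exp(z)*sin(z + pi/4) was incorrectly written as -sqrt(2)*exp(z)*sin(z + pi/4)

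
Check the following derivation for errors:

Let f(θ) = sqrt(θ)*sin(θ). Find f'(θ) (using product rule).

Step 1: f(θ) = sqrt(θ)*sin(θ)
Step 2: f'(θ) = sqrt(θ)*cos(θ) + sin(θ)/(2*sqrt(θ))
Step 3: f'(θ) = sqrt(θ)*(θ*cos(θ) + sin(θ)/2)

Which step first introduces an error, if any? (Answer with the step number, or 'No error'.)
Step 3

Step 3 is incorrect due to a wrong exponent.
The step shows: sqrt(θ)*(θ*cos(θ) + sin(θ)/2)
The correct value should be: (θ*cos(θ) + sin(θ)/2)/sqrt(θ)

Explanation: The exponent -1/2 on θ was incorrectly written as 1/2: the term (θ*cos(θ) + sin(θ)/2)/sqrt(θ) was incorrectly written as sqrt(θ)*(θ*cos(θ) + sin(θ)/2)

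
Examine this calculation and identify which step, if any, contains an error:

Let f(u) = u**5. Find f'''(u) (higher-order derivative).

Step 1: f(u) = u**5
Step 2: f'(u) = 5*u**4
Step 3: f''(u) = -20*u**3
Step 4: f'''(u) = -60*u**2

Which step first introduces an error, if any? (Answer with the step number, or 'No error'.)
Step 3

Step 3 is incorrect due to a sign flip.
The step shows: -20*u**3
The correct value should be: 20*u**3

Explanation: The sign of the whole expression was flipped: the term 20*u**3 was incorrectly written as -20*u**3
The later steps are derived from this incorrect expression, so the error originates in Step 3.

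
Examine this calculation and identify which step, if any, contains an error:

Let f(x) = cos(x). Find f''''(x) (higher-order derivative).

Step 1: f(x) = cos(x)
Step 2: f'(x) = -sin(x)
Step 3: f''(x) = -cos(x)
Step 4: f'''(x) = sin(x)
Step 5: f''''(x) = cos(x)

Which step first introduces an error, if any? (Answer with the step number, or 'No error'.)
No error

All steps in this derivation are correct.
The final answer f''''(x) = cos(x) is valid.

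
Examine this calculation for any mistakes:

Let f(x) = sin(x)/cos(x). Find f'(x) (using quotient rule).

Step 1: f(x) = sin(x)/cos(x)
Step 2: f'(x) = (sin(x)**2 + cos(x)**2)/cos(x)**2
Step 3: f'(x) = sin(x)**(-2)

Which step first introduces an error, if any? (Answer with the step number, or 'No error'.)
Step 3

Step 3 is incorrect due to a wrong trig function.
The step shows: sin(x)**(-2)
The correct value should be: cos(x)**(-2)

Explanation: cos(x) was incorrectly written as sin(x): the term cos(x)**(-2) was incorrectly written as sin(x)**(-2)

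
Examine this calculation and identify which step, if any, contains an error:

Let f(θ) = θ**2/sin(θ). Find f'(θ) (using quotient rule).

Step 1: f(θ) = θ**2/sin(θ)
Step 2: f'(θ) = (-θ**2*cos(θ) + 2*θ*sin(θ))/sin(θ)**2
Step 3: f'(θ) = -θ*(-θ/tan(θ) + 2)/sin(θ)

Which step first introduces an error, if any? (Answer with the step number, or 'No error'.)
Step 3

Step 3 is incorrect due to a sign flip.
The step shows: -θ*(-θ/tan(θ) + 2)/sin(θ)
The correct value should be: θ*(-θ/tan(θ) + 2)/sin(θ)

Explanation: The sign of the whole expression was flipped: the term θ*(-θ/tan(θ) + 2)/sin(θ) was incorrectly written as -θ*(-θ/tan(θ) + 2)/sin(θ)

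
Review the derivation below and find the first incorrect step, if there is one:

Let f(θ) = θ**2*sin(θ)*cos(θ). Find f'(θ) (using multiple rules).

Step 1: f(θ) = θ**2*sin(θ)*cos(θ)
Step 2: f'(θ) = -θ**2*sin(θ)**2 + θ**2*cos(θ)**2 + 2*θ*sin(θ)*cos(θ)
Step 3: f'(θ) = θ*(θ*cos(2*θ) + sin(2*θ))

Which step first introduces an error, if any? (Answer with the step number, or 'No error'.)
No error

All steps in this derivation are correct.
The final answer f'(θ) = θ*(θ*cos(2*θ) + sin(2*θ)) is valid.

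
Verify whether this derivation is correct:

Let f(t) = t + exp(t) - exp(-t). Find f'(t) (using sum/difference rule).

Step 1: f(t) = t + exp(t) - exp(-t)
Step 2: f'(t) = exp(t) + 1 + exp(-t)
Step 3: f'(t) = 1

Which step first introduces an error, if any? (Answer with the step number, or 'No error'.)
Step 3

Step 3 is incorrect due to a dropped term.
The step shows: 1
The correct value should be: 2*cosh(t) + 1

Explanation: A term was dropped: the term 2*cosh(t) was incorrectly omitted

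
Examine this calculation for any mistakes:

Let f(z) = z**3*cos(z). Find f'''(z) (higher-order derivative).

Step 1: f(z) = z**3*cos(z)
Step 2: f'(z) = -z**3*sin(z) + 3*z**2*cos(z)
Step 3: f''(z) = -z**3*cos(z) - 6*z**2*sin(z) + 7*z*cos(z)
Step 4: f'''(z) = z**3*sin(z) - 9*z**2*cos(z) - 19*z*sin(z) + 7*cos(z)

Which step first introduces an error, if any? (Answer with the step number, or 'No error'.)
Step 3

Step 3 is incorrect due to a wrong coefficient.
The step shows: -z**3*cos(z) - 6*z**2*sin(z) + 7*z*cos(z)
The correct value should be: -z**3*cos(z) - 6*z**2*sin(z) + 6*z*cos(z)

Explanation: The coefficient 6 was incorrectly written as 7: the term 6*z*cos(z) was incorrectly written as 7*z*cos(z)
The later steps are derived from this incorrect expression, so the error originates in Step 3.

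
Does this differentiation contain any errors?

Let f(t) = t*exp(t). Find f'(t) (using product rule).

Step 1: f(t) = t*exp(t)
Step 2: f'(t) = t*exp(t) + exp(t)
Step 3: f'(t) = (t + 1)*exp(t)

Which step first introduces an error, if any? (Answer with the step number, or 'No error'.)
No error

All steps in this derivation are correct.
The final answer f'(t) = (t + 1)*exp(t) is valid.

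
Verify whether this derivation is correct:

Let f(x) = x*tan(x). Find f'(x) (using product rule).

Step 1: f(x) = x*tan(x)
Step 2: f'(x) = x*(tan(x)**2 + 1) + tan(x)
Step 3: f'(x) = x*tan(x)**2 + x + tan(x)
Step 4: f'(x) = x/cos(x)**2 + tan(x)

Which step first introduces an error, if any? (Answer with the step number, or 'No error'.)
No error

All steps in this derivation are correct.
The final answer f'(x) = x/cos(x)**2 + tan(x) is valid.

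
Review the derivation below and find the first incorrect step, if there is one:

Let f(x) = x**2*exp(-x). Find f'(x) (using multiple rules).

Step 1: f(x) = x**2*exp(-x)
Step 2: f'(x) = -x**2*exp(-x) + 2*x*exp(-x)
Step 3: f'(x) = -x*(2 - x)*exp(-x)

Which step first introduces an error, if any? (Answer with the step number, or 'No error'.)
Step 3

Step 3 is incorrect due to a sign flip.
The step shows: -x*(2 - x)*exp(-x)
The correct value should be: x*(2 - x)*exp(-x)

Explanation: The sign of the whole expression was flipped: the term x*(2 - x)*exp(-x) was incorrectly written as -x*(2 - x)*exp(-x)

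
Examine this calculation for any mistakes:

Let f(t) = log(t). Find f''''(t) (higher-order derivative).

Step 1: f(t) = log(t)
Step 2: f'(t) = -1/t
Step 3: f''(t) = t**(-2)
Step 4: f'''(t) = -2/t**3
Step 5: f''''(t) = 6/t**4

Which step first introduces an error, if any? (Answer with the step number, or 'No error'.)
Step 2

Step 2 is incorrect due to a sign flip.
The step shows: -1/t
The correct value should be: 1/t

Explanation: The sign of the whole expression was flipped: the term 1/t was incorrectly written as -1/t
The later steps are derived from this incorrect expression, so the error originates in Step 2.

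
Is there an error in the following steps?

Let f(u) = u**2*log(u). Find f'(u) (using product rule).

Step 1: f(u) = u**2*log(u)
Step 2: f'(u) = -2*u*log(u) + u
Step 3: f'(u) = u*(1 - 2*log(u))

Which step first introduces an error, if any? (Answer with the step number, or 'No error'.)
Step 2

Step 2 is incorrect due to a sign flip.
The step shows: -2*u*log(u) + u
The correct value should be: 2*u*log(u) + u

Explanation: The sign of one term was flipped: the term 2*u*log(u) was incorrectly written as -2*u*log(u)
The later steps are derived from this incorrect expression, so the error originates in Step 2.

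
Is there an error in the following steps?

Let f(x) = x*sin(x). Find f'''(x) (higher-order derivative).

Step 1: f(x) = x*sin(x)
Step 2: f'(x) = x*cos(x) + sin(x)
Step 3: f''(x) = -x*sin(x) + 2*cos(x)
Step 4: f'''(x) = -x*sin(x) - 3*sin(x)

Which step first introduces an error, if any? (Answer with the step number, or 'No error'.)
Step 4

Step 4 is incorrect due to a wrong trig function.
The step shows: -x*sin(x) - 3*sin(x)
The correct value should be: -x*cos(x) - 3*sin(x)

Explanation: cos(x) was incorrectly written as sin(x): the term -x*cos(x) was incorrectly written as -x*sin(x)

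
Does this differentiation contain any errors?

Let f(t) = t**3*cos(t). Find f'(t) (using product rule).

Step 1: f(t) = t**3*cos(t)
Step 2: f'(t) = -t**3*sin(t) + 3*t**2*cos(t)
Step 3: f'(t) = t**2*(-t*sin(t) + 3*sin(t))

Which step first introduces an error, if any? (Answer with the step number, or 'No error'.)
Step 3

Step 3 is incorrect due to a wrong trig function.
The step shows: t**2*(-t*sin(t) + 3*sin(t))
The correct value should be: t**2*(-t*sin(t) + 3*cos(t))

Explanation: cos(t) was incorrectly written as sin(t): the term t**2*(-t*sin(t) + 3*cos(t)) was incorrectly written as t**2*(-t*sin(t) + 3*sin(t))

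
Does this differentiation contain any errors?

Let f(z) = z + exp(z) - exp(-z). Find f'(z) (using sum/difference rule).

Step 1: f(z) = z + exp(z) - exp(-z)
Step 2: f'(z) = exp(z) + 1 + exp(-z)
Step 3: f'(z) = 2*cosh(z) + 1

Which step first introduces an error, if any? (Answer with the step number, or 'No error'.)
No error

All steps in this derivation are correct.
The final answer f'(z) = 2*cosh(z) + 1 is valid.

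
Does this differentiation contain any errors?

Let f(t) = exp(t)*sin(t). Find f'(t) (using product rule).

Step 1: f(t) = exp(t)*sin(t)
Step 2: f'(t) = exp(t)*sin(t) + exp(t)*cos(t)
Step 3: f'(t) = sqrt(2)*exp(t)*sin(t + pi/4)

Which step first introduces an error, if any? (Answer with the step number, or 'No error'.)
No error

All steps in this derivation are correct.
The final answer f'(t) = sqrt(2)*exp(t)*sin(t + pi/4) is valid.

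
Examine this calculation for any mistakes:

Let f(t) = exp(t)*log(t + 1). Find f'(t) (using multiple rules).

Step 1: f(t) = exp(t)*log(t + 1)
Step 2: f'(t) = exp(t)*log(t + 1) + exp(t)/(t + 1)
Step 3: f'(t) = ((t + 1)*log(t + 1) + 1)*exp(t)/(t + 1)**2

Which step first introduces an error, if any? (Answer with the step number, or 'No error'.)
Step 3

Step 3 is incorrect due to a wrong exponent.
The step shows: ((t + 1)*log(t + 1) + 1)*exp(t)/(t + 1)**2
The correct value should be: ((t + 1)*log(t + 1) + 1)*exp(t)/(t + 1)

Explanation: The exponent -1 on t + 1 was incorrectly written as -2: the term ((t + 1)*log(t + 1) + 1)*exp(t)/(t + 1) was incorrectly written as ((t + 1)*log(t + 1) + 1)*exp(t)/(t + 1)**2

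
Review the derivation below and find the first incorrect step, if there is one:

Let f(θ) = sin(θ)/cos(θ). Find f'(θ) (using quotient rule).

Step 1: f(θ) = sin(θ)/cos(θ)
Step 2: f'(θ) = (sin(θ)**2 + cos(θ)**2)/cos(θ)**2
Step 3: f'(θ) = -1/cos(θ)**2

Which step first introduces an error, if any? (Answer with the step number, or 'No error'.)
Step 3

Step 3 is incorrect due to a sign flip.
The step shows: -1/cos(θ)**2
The correct value should be: cos(θ)**(-2)

Explanation: The sign of the whole expression was flipped: the term cos(θ)**(-2) was incorrectly written as -1/cos(θ)**2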